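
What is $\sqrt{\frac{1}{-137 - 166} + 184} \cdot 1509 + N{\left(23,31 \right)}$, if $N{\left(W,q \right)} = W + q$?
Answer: $54 + \frac{503 \sqrt{16892553}}{101} \approx 20523.0$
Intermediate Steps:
$\sqrt{\frac{1}{-137 - 166} + 184} \cdot 1509 + N{\left(23,31 \right)} = \sqrt{\frac{1}{-137 - 166} + 184} \cdot 1509 + \left(23 + 31\right) = \sqrt{\frac{1}{-303} + 184} \cdot 1509 + 54 = \sqrt{- \frac{1}{303} + 184} \cdot 1509 + 54 = \sqrt{\frac{55751}{303}} \cdot 1509 + 54 = \frac{\sqrt{16892553}}{303} \cdot 1509 + 54 = \frac{503 \sqrt{16892553}}{101} + 54 = 54 + \frac{503 \sqrt{16892553}}{101}$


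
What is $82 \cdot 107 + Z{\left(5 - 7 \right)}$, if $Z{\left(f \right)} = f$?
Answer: $8772$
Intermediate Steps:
$82 \cdot 107 + Z{\left(5 - 7 \right)} = 82 \cdot 107 + \left(5 - 7\right) = 8774 + \left(5 - 7\right) = 8774 - 2 = 8772$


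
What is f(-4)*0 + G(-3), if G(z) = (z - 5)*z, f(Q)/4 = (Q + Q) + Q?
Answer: 24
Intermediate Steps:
f(Q) = 12*Q (f(Q) = 4*((Q + Q) + Q) = 4*(2*Q + Q) = 4*(3*Q) = 12*Q)
G(z) = z*(-5 + z) (G(z) = (-5 + z)*z = z*(-5 + z))
f(-4)*0 + G(-3) = (12*(-4))*0 - 3*(-5 - 3) = -48*0 - 3*(-8) = 0 + 24 = 24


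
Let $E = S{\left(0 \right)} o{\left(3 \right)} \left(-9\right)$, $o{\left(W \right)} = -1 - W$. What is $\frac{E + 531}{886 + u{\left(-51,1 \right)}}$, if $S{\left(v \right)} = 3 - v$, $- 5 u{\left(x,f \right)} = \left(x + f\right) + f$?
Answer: $\frac{1065}{1493} \approx 0.71333$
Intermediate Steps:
$u{\left(x,f \right)} = - \frac{2 f}{5} - \frac{x}{5}$ ($u{\left(x,f \right)} = - \frac{\left(x + f\right) + f}{5} = - \frac{\left(f + x\right) + f}{5} = - \frac{x + 2 f}{5} = - \frac{2 f}{5} - \frac{x}{5}$)
$E = 108$ ($E = \left(3 - 0\right) \left(-1 - 3\right) \left(-9\right) = \left(3 + 0\right) \left(-1 - 3\right) \left(-9\right) = 3 \left(-4\right) \left(-9\right) = \left(-12\right) \left(-9\right) = 108$)
$\frac{E + 531}{886 + u{\left(-51,1 \right)}} = \frac{108 + 531}{886 - - \frac{49}{5}} = \frac{639}{886 + \left(- \frac{2}{5} + \frac{51}{5}\right)} = \frac{639}{886 + \frac{49}{5}} = \frac{639}{\frac{4479}{5}} = 639 \cdot \frac{5}{4479} = \frac{1065}{1493}$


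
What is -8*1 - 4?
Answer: -12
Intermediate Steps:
-8*1 - 4 = -8 - 4 = -12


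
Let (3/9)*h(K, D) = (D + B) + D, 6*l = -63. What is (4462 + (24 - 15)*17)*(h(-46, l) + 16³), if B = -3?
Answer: 18570760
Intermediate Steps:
l = -21/2 (l = (⅙)*(-63) = -21/2 ≈ -10.500)
h(K, D) = -9 + 6*D (h(K, D) = 3*((D - 3) + D) = 3*((-3 + D) + D) = 3*(-3 + 2*D) = -9 + 6*D)
(4462 + (24 - 15)*17)*(h(-46, l) + 16³) = (4462 + (24 - 15)*17)*((-9 + 6*(-21/2)) + 16³) = (4462 + 9*17)*((-9 - 63) + 4096) = (4462 + 153)*(-72 + 4096) = 4615*4024 = 18570760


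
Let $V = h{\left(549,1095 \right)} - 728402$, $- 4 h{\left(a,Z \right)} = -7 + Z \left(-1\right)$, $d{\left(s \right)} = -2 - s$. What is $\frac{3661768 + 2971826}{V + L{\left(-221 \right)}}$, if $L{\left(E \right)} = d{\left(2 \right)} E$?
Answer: $- \frac{13267188}{1454485} \approx -9.1216$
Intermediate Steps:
$h{\left(a,Z \right)} = \frac{7}{4} + \frac{Z}{4}$ ($h{\left(a,Z \right)} = - \frac{-7 + Z \left(-1\right)}{4} = - \frac{-7 - Z}{4} = \frac{7}{4} + \frac{Z}{4}$)
$L{\left(E \right)} = - 4 E$ ($L{\left(E \right)} = \left(-2 - 2\right) E = - 4 E$)
$V = - \frac{1456253}{2}$ ($V = \left(\frac{7}{4} + \frac{1}{4} \cdot 1095\right) - 728402 = \left(\frac{7}{4} + \frac{1095}{4}\right) - 728402 = \frac{551}{2} - 728402 = - \frac{1456253}{2} \approx -7.2813 \cdot 10^{5}$)
$\frac{3661768 + 2971826}{V + L{\left(-221 \right)}} = \frac{3661768 + 2971826}{- \frac{1456253}{2} - -884} = \frac{6633594}{- \frac{1456253}{2} + 884} = \frac{6633594}{- \frac{1454485}{2}} = 6633594 \left(- \frac{2}{1454485}\right) = - \frac{13267188}{1454485}$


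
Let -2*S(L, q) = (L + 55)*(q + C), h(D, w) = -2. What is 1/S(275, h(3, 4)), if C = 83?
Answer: -1/13365 ≈ -7.4822e-5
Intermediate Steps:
S(L, q) = -(55 + L)*(83 + q)/2 (S(L, q) = -(L + 55)*(q + 83)/2 = -(55 + L)*(83 + q)/2)
1/S(275, h(3, 4)) = 1/(-4565/2 - 83/2*275 - 55/2*(-2) - ½*275*(-2)) = 1/(-4565/2 - 22825/2 + 55 + 275) = 1/(-13365) = -1/13365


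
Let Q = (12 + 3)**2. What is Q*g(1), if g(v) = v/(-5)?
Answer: -45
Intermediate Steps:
g(v) = -v/5 (g(v) = v*(-1/5) = -v/5)
Q = 225 (Q = 15**2 = 225)
Q*g(1) = 225*(-1/5*1) = 225*(-1/5) = -45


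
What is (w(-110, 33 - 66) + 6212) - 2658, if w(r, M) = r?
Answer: 3444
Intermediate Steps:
(w(-110, 33 - 66) + 6212) - 2658 = (-110 + 6212) - 2658 = 6102 - 2658 = 3444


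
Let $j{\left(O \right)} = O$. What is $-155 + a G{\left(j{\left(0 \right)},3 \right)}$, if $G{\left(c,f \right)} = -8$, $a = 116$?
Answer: $-1083$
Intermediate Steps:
$-155 + a G{\left(j{\left(0 \right)},3 \right)} = -155 + 116 \left(-8\right) = -155 - 928 = -1083$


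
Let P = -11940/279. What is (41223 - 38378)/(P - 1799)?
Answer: -264585/171287 ≈ -1.5447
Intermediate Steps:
P = -3980/93 (P = -11940/279 = -60*199/279 = -3980/93 ≈ -42.796)
(41223 - 38378)/(P - 1799) = (41223 - 38378)/(-3980/93 - 1799) = 2845/(-171287/93) = 2845*(-93/171287) = -264585/171287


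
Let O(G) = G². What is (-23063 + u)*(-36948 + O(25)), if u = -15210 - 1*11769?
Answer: 1817675566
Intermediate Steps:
u = -26979 (u = -15210 - 11769 = -26979)
(-23063 + u)*(-36948 + O(25)) = (-23063 - 26979)*(-36948 + 25²) = -50042*(-36948 + 625) = -50042*(-36323) = 1817675566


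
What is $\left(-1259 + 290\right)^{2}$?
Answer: $938961$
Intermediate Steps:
$\left(-1259 + 290\right)^{2} = \left(-969\right)^{2} = 938961$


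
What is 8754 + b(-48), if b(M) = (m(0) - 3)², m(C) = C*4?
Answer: 8763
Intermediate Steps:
m(C) = 4*C
b(M) = 9 (b(M) = (4*0 - 3)² = (0 - 3)² = (-3)² = 9)
8754 + b(-48) = 8754 + 9 = 8763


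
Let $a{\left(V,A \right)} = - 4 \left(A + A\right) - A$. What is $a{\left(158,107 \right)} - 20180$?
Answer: $-21143$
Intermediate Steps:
$a{\left(V,A \right)} = - 9 A$ ($a{\left(V,A \right)} = - 4 \cdot 2 A - A = - 8 A - A = - 9 A$)
$a{\left(158,107 \right)} - 20180 = \left(-9\right) 107 - 20180 = -963 - 20180 = -21143$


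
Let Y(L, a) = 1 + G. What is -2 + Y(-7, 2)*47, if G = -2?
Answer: -49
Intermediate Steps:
Y(L, a) = -1 (Y(L, a) = 1 - 2 = -1)
-2 + Y(-7, 2)*47 = -2 - 1*47 = -2 - 47 = -49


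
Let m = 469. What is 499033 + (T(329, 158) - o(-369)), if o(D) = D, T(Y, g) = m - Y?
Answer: 499542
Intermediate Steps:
T(Y, g) = 469 - Y
499033 + (T(329, 158) - o(-369)) = 499033 + ((469 - 1*329) - 1*(-369)) = 499033 + ((469 - 329) + 369) = 499033 + (140 + 369) = 499033 + 509 = 499542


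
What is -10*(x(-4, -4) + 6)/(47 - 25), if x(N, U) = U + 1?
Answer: -15/11 ≈ -1.3636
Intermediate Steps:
x(N, U) = 1 + U
-10*(x(-4, -4) + 6)/(47 - 25) = -10*((1 - 4) + 6)/(47 - 25) = -10*(-3 + 6)/22 = -30/22 = -10*3/22 = -15/11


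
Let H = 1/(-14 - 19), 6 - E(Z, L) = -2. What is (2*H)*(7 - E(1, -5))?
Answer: 2/33 ≈ 0.060606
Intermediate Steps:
E(Z, L) = 8 (E(Z, L) = 6 - 1*(-2) = 6 + 2 = 8)
H = -1/33 (H = 1/(-33) = -1/33 ≈ -0.030303)
(2*H)*(7 - E(1, -5)) = (2*(-1/33))*(7 - 1*8) = -2*(7 - 8)/33 = -2/33*(-1) = 2/33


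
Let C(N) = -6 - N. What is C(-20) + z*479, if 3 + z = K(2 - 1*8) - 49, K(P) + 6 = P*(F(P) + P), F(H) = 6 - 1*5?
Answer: -13398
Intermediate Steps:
F(H) = 1 (F(H) = 6 - 5 = 1)
K(P) = -6 + P*(1 + P)
z = -28 (z = -3 + ((-6 + (2 - 1*8) + (2 - 1*8)²) - 49) = -3 + ((-6 + (2 - 8) + (2 - 8)²) - 49) = -3 + ((-6 - 6 + (-6)²) - 49) = -3 + ((-6 - 6 + 36) - 49) = -3 + (24 - 49) = -3 - 25 = -28)
C(-20) + z*479 = (-6 - 1*(-20)) - 28*479 = (-6 + 20) - 13412 = 14 - 13412 = -13398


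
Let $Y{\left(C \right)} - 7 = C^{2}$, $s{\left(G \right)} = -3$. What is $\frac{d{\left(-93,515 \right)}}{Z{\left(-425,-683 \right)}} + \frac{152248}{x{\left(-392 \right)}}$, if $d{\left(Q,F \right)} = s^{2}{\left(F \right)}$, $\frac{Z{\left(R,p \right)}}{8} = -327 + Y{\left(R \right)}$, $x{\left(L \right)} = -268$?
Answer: $- \frac{54902150677}{96643480} \approx -568.09$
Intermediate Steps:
$Y{\left(C \right)} = 7 + C^{2}$
$Z{\left(R,p \right)} = -2560 + 8 R^{2}$ ($Z{\left(R,p \right)} = 8 \left(-327 + \left(7 + R^{2}\right)\right) = 8 \left(-320 + R^{2}\right) = -2560 + 8 R^{2}$)
$d{\left(Q,F \right)} = 9$ ($d{\left(Q,F \right)} = \left(-3\right)^{2} = 9$)
$\frac{d{\left(-93,515 \right)}}{Z{\left(-425,-683 \right)}} + \frac{152248}{x{\left(-392 \right)}} = \frac{9}{-2560 + 8 \left(-425\right)^{2}} + \frac{152248}{-268} = \frac{9}{-2560 + 8 \cdot 180625} + 152248 \left(- \frac{1}{268}\right) = \frac{9}{-2560 + 1445000} - \frac{38062}{67} = \frac{9}{1442440} - \frac{38062}{67} = - \frac{54902150677}{96643480}$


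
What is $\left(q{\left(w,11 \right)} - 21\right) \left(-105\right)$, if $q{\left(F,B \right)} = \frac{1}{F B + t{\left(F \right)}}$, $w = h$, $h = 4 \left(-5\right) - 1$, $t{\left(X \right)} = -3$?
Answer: $\frac{172025}{78} \approx 2205.4$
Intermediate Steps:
$h = -21$ ($h = -20 - 1 = -21$)
$w = -21$
$q{\left(F,B \right)} = \frac{1}{-3 + B F}$ ($q{\left(F,B \right)} = \frac{1}{F B - 3} = \frac{1}{B F - 3} = \frac{1}{-3 + B F}$)
$\left(q{\left(w,11 \right)} - 21\right) \left(-105\right) = \left(\frac{1}{-3 + 11 \left(-21\right)} - 21\right) \left(-105\right) = \left(\frac{1}{-3 - 231} - 21\right) \left(-105\right) = \left(\frac{1}{-234} - 21\right) \left(-105\right) = \left(- \frac{1}{234} - 21\right) \left(-105\right) = \left(- \frac{4915}{234}\right) \left(-105\right) = \frac{172025}{78}$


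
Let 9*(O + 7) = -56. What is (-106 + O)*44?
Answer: -47212/9 ≈ -5245.8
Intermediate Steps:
O = -119/9 (O = -7 + (⅑)*(-56) = -7 - 56/9 = -119/9 ≈ -13.222)
(-106 + O)*44 = (-106 - 119/9)*44 = -1073/9*44 = -47212/9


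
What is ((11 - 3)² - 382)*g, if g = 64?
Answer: -20352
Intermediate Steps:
((11 - 3)² - 382)*g = ((11 - 3)² - 382)*64 = (8² - 382)*64 = (64 - 382)*64 = -318*64 = -20352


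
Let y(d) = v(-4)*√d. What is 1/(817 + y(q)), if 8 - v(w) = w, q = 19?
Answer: 43/34987 - 12*√19/664753 ≈ 0.0011503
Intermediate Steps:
v(w) = 8 - w
y(d) = 12*√d (y(d) = (8 - 1*(-4))*√d = (8 + 4)*√d = 12*√d)
1/(817 + y(q)) = 1/(817 + 12*√19)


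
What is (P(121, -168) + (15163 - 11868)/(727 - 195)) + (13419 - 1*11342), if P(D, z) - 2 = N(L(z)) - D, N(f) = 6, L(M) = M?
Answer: 1048143/532 ≈ 1970.2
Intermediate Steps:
P(D, z) = 8 - D (P(D, z) = 2 + (6 - D) = 8 - D)
(P(121, -168) + (15163 - 11868)/(727 - 195)) + (13419 - 1*11342) = ((8 - 1*121) + (15163 - 11868)/(727 - 195)) + (13419 - 1*11342) = ((8 - 121) + 3295/532) + (13419 - 11342) = (-113 + 3295*(1/532)) + 2077 = (-113 + 3295/532) + 2077 = -56821/532 + 2077 = 1048143/532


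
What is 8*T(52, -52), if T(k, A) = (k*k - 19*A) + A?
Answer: 29120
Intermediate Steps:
T(k, A) = k² - 18*A (T(k, A) = (k² - 19*A) + A = k² - 18*A)
8*T(52, -52) = 8*(52² - 18*(-52)) = 8*(2704 + 936) = 8*3640 = 29120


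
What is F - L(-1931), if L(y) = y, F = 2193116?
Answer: 2195047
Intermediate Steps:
F - L(-1931) = 2193116 - 1*(-1931) = 2193116 + 1931 = 2195047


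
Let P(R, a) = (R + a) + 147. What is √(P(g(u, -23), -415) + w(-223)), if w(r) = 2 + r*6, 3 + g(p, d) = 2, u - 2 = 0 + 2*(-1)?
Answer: I*√1605 ≈ 40.062*I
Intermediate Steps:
u = 0 (u = 2 + (0 + 2*(-1)) = 2 + (0 - 2) = 2 - 2 = 0)
g(p, d) = -1 (g(p, d) = -3 + 2 = -1)
P(R, a) = 147 + R + a
w(r) = 2 + 6*r
√(P(g(u, -23), -415) + w(-223)) = √((147 - 1 - 415) + (2 + 6*(-223))) = √(-269 + (2 - 1338)) = √(-269 - 1336) = √(-1605) = I*√1605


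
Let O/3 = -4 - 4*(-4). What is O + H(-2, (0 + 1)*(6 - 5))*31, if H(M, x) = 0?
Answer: 36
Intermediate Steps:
O = 36 (O = 3*(-4 - 4*(-4)) = 3*(-4 + 16) = 3*12 = 36)
O + H(-2, (0 + 1)*(6 - 5))*31 = 36 + 0*31 = 36 + 0 = 36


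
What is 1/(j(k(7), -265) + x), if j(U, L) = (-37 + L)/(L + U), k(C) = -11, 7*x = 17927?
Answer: 138/353569 ≈ 0.00039031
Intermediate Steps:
x = 2561 (x = (1/7)*17927 = 2561)
j(U, L) = (-37 + L)/(L + U)
1/(j(k(7), -265) + x) = 1/((-37 - 265)/(-265 - 11) + 2561) = 1/(-302/(-276) + 2561) = 1/(-1/276*(-302) + 2561) = 1/(151/138 + 2561) = 1/(353569/138) = 138/353569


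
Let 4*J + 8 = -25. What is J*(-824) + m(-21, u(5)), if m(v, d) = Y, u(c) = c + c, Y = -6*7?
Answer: 6756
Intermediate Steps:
Y = -42
J = -33/4 (J = -2 + (¼)*(-25) = -2 - 25/4 = -33/4 ≈ -8.2500)
u(c) = 2*c
m(v, d) = -42
J*(-824) + m(-21, u(5)) = -33/4*(-824) - 42 = 6798 - 42 = 6756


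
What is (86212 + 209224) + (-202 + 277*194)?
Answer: 348972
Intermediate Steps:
(86212 + 209224) + (-202 + 277*194) = 295436 + (-202 + 53738) = 295436 + 53536 = 348972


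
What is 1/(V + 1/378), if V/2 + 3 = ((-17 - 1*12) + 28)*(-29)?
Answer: 378/19657 ≈ 0.019230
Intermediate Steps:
V = 52 (V = -6 + 2*(((-17 - 1*12) + 28)*(-29)) = -6 + 2*(((-17 - 12) + 28)*(-29)) = -6 + 2*((-29 + 28)*(-29)) = -6 + 2*(-1*(-29)) = -6 + 2*29 = -6 + 58 = 52)
1/(V + 1/378) = 1/(52 + 1/378) = 1/(19657/378) = 378/19657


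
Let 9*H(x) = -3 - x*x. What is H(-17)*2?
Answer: -584/9 ≈ -64.889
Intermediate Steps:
H(x) = -⅓ - x²/9 (H(x) = (-3 - x*x)/9 = (-3 - x²)/9 = -⅓ - x²/9)
H(-17)*2 = (-⅓ - ⅑*(-17)²)*2 = (-⅓ - ⅑*289)*2 = (-⅓ - 289/9)*2 = -292/9*2 = -584/9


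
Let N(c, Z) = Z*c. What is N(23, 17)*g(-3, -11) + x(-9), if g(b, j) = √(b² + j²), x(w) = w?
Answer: -9 + 391*√130 ≈ 4449.1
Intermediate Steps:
N(23, 17)*g(-3, -11) + x(-9) = (17*23)*√((-3)² + (-11)²) - 9 = 391*√(9 + 121) - 9 = 391*√130 - 9 = -9 + 391*√130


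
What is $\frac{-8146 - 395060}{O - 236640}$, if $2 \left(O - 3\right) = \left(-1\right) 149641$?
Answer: $\frac{806412}{622915} \approx 1.2946$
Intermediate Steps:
$O = - \frac{149635}{2}$ ($O = 3 + \frac{\left(-1\right) 149641}{2} = 3 + \frac{1}{2} \left(-149641\right) = 3 - \frac{149641}{2} = - \frac{149635}{2} \approx -74818.0$)
$\frac{-8146 - 395060}{O - 236640} = \frac{-8146 - 395060}{- \frac{149635}{2} - 236640} = - \frac{403206}{- \frac{622915}{2}} = \left(-403206\right) \left(- \frac{2}{622915}\right) = \frac{806412}{622915}$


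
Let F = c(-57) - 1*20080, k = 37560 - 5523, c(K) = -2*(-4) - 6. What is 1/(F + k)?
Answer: 1/11959 ≈ 8.3619e-5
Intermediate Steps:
c(K) = 2 (c(K) = 8 - 6 = 2)
k = 32037
F = -20078 (F = 2 - 1*20080 = 2 - 20080 = -20078)
1/(F + k) = 1/(-20078 + 32037) = 1/11959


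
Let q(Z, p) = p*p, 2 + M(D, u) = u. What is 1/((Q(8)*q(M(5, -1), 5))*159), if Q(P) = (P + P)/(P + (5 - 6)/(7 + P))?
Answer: 119/954000 ≈ 0.00012474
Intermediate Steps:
M(D, u) = -2 + u
q(Z, p) = p**2
Q(P) = 2*P/(P - 1/(7 + P)) (Q(P) = (2*P)/(P - 1/(7 + P)) = 2*P/(P - 1/(7 + P)))
1/((Q(8)*q(M(5, -1), 5))*159) = 1/(((2*8*(7 + 8)/(-1 + 8**2 + 7*8))*5**2)*159) = 1/(((2*8*15/(-1 + 64 + 56))*25)*159) = 1/(((2*8*15/119)*25)*159) = 1/(((2*8*(1/119)*15)*25)*159) = 1/(((240/119)*25)*159) = 1/((6000/119)*159) = 1/(954000/119) = 119/954000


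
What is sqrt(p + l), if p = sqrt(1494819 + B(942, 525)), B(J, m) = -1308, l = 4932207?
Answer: sqrt(4932207 + sqrt(1493511)) ≈ 2221.1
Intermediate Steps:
p = sqrt(1493511) (p = sqrt(1494819 - 1308) = sqrt(1493511) ≈ 1222.1)
sqrt(p + l) = sqrt(sqrt(1493511) + 4932207) = sqrt(4932207 + sqrt(1493511))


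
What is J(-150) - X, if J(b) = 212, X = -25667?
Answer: 25879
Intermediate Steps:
J(-150) - X = 212 - 1*(-25667) = 212 + 25667 = 25879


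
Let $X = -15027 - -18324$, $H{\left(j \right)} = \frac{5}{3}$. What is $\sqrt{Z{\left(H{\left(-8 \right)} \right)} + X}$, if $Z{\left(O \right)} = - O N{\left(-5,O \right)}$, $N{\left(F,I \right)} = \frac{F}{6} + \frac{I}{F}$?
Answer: $\frac{\sqrt{118762}}{6} \approx 57.436$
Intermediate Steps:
$H{\left(j \right)} = \frac{5}{3}$ ($H{\left(j \right)} = 5 \cdot \frac{1}{3} = \frac{5}{3}$)
$X = 3297$ ($X = -15027 + 18324 = 3297$)
$N{\left(F,I \right)} = \frac{F}{6} + \frac{I}{F}$ ($N{\left(F,I \right)} = F \frac{1}{6} + \frac{I}{F} = \frac{F}{6} + \frac{I}{F}$)
$Z{\left(O \right)} = - O \left(- \frac{5}{6} - \frac{O}{5}\right)$ ($Z{\left(O \right)} = - O \left(\frac{1}{6} \left(-5\right) + \frac{O}{-5}\right) = - O \left(- \frac{5}{6} + O \left(- \frac{1}{5}\right)\right) = - O \left(- \frac{5}{6} - \frac{O}{5}\right)$)
$\sqrt{Z{\left(H{\left(-8 \right)} \right)} + X} = \sqrt{\frac{1}{30} \cdot \frac{5}{3} \left(25 + 6 \cdot \frac{5}{3}\right) + 3297} = \sqrt{\frac{1}{30} \cdot \frac{5}{3} \left(25 + 10\right) + 3297} = \sqrt{\frac{1}{30} \cdot \frac{5}{3} \cdot 35 + 3297} = \sqrt{\frac{35}{18} + 3297} = \sqrt{\frac{59381}{18}} = \frac{\sqrt{118762}}{6}$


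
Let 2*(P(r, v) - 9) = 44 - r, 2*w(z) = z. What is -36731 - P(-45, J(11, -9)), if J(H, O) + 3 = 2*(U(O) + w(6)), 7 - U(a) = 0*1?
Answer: -73569/2 ≈ -36785.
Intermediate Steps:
w(z) = z/2
U(a) = 7 (U(a) = 7 - 0 = 7 - 1*0 = 7 + 0 = 7)
J(H, O) = 17 (J(H, O) = -3 + 2*(7 + (½)*6) = -3 + 2*(7 + 3) = -3 + 2*10 = -3 + 20 = 17)
P(r, v) = 31 - r/2 (P(r, v) = 9 + (44 - r)/2 = 9 + (22 - r/2) = 31 - r/2)
-36731 - P(-45, J(11, -9)) = -36731 - (31 - ½*(-45)) = -36731 - (31 + 45/2) = -36731 - 1*107/2 = -36731 - 107/2 = -73569/2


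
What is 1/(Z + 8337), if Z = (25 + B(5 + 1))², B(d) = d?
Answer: 1/9298 ≈ 0.00010755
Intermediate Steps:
Z = 961 (Z = (25 + (5 + 1))² = (25 + 6)² = 31² = 961)
1/(Z + 8337) = 1/(961 + 8337) = 1/9298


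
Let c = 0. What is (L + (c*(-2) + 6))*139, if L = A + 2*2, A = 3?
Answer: 1807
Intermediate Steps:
L = 7 (L = 3 + 2*2 = 3 + 4 = 7)
(L + (c*(-2) + 6))*139 = (7 + (0*(-2) + 6))*139 = (7 + (0 + 6))*139 = (7 + 6)*139 = 13*139 = 1807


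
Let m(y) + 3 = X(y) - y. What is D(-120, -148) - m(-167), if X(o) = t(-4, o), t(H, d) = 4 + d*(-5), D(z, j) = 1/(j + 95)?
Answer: -53160/53 ≈ -1003.0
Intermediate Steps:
D(z, j) = 1/(95 + j)
t(H, d) = 4 - 5*d
X(o) = 4 - 5*o
m(y) = 1 - 6*y (m(y) = -3 + ((4 - 5*y) - y) = -3 + (4 - 6*y) = 1 - 6*y)
D(-120, -148) - m(-167) = 1/(95 - 148) - (1 - 6*(-167)) = 1/(-53) - (1 + 1002) = -1/53 - 1*1003 = -1/53 - 1003 = -53160/53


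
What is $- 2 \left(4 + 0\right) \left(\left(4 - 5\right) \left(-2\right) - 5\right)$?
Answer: $24$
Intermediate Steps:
$- 2 \left(4 + 0\right) \left(\left(4 - 5\right) \left(-2\right) - 5\right) = \left(-2\right) 4 \left(\left(-1\right) \left(-2\right) - 5\right) = - 8 \left(2 - 5\right) = \left(-8\right) \left(-3\right) = 24$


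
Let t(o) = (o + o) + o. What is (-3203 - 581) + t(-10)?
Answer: -3814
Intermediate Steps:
t(o) = 3*o (t(o) = 2*o + o = 3*o)
(-3203 - 581) + t(-10) = (-3203 - 581) + 3*(-10) = -3784 - 30 = -3814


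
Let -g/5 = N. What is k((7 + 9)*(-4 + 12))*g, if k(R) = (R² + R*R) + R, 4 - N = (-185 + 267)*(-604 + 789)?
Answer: 2494503680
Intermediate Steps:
N = -15166 (N = 4 - (-185 + 267)*(-604 + 789) = 4 - 82*185 = 4 - 1*15170 = 4 - 15170 = -15166)
g = 75830 (g = -5*(-15166) = 75830)
k(R) = R + 2*R² (k(R) = (R² + R²) + R = 2*R² + R = R + 2*R²)
k((7 + 9)*(-4 + 12))*g = (((7 + 9)*(-4 + 12))*(1 + 2*((7 + 9)*(-4 + 12))))*75830 = ((16*8)*(1 + 2*(16*8)))*75830 = (128*(1 + 2*128))*75830 = (128*(1 + 256))*75830 = (128*257)*75830 = 32896*75830 = 2494503680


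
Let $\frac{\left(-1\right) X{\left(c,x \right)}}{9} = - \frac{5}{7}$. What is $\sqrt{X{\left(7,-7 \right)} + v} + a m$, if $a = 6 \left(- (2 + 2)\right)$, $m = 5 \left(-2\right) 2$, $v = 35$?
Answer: $480 + \frac{\sqrt{2030}}{7} \approx 486.44$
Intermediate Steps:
$X{\left(c,x \right)} = \frac{45}{7}$ ($X{\left(c,x \right)} = - 9 \left(- \frac{5}{7}\right) = - 9 \left(\left(-5\right) \frac{1}{7}\right) = \left(-9\right) \left(- \frac{5}{7}\right) = \frac{45}{7}$)
$m = -20$ ($m = \left(-10\right) 2 = -20$)
$a = -24$ ($a = 6 \left(\left(-1\right) 4\right) = 6 \left(-4\right) = -24$)
$\sqrt{X{\left(7,-7 \right)} + v} + a m = \sqrt{\frac{45}{7} + 35} - -480 = \sqrt{\frac{290}{7}} + 480 = \frac{\sqrt{2030}}{7} + 480 = 480 + \frac{\sqrt{2030}}{7}$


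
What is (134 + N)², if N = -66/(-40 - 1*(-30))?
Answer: 494209/25 ≈ 19768.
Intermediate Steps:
N = 33/5 (N = -66/(-40 + 30) = -66/(-10) = -66*(-⅒) = 33/5 ≈ 6.6000)
(134 + N)² = (134 + 33/5)² = (703/5)² = 494209/25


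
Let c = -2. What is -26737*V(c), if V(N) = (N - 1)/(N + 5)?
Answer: 26737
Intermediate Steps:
V(N) = (-1 + N)/(5 + N)
-26737*V(c) = -26737*(-1 - 2)/(5 - 2) = -26737*(-3)/3 = -26737*(-1) = 26737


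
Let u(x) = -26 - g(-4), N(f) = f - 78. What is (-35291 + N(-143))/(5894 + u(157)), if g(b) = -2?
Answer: -17756/2935 ≈ -6.0497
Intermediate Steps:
N(f) = -78 + f
u(x) = -24 (u(x) = -26 - 1*(-2) = -26 + 2 = -24)
(-35291 + N(-143))/(5894 + u(157)) = (-35291 + (-78 - 143))/(5894 - 24) = (-35291 - 221)/5870 = -35512*1/5870 = -17756/2935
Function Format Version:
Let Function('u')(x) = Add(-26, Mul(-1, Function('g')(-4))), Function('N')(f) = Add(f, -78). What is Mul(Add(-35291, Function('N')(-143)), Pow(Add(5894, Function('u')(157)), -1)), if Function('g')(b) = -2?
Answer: Rational(-17756, 2935) ≈ -6.0497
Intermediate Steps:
Function('N')(f) = Add(-78, f)
Function('u')(x) = -24 (Function('u')(x) = Add(-26, Mul(-1, -2)) = Add(-26, 2) = -24)
Mul(Add(-35291, Function('N')(-143)), Pow(Add(5894, Function('u')(157)), -1)) = Mul(Add(-35291, Add(-78, -143)), Pow(Add(5894, -24), -1)) = Mul(Add(-35291, -221), Pow(5870, -1)) = Mul(-35512, Rational(1, 5870)) = Rational(-17756, 2935)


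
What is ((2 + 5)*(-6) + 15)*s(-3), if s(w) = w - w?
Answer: 0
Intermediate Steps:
s(w) = 0
((2 + 5)*(-6) + 15)*s(-3) = ((2 + 5)*(-6) + 15)*0 = (7*(-6) + 15)*0 = (-42 + 15)*0 = -27*0 = 0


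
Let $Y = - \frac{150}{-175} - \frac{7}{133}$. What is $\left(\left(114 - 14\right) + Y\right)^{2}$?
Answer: $\frac{179747649}{17689} \approx 10162.0$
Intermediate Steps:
$Y = \frac{107}{133}$ ($Y = \left(-150\right) \left(- \frac{1}{175}\right) - \frac{1}{19} = \frac{6}{7} - \frac{1}{19} = \frac{107}{133} \approx 0.80451$)
$\left(\left(114 - 14\right) + Y\right)^{2} = \left(\left(114 - 14\right) + \frac{107}{133}\right)^{2} = \left(100 + \frac{107}{133}\right)^{2} = \left(\frac{13407}{133}\right)^{2} = \frac{179747649}{17689}$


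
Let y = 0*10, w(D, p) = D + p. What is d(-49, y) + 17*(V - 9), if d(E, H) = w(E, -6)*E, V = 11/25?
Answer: 63737/25 ≈ 2549.5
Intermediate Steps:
V = 11/25 (V = 11*(1/25) = 11/25 ≈ 0.44000)
y = 0
d(E, H) = E*(-6 + E) (d(E, H) = (E - 6)*E = (-6 + E)*E = E*(-6 + E))
d(-49, y) + 17*(V - 9) = -49*(-6 - 49) + 17*(11/25 - 9) = -49*(-55) + 17*(-214/25) = 2695 - 3638/25 = 63737/25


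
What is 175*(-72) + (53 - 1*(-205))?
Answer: -12342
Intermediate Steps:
175*(-72) + (53 - 1*(-205)) = -12600 + (53 + 205) = -12600 + 258 = -12342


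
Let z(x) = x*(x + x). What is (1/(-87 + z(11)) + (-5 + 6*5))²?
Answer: 15023376/24025 ≈ 625.32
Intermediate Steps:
z(x) = 2*x² (z(x) = x*(2*x) = 2*x²)
(1/(-87 + z(11)) + (-5 + 6*5))² = (1/(-87 + 2*11²) + (-5 + 6*5))² = (1/(-87 + 2*121) + (-5 + 30))² = (1/(-87 + 242) + 25)² = (1/155 + 25)² = (3876/155)² = 15023376/24025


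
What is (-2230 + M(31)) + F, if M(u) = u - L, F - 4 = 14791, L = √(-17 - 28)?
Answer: 12596 - 3*I*√5 ≈ 12596.0 - 6.7082*I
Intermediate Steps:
L = 3*I*√5 (L = √(-45) = 3*I*√5 ≈ 6.7082*I)
F = 14795 (F = 4 + 14791 = 14795)
M(u) = u - 3*I*√5
(-2230 + M(31)) + F = (-2230 + (31 - 3*I*√5)) + 14795 = (-2199 - 3*I*√5) + 14795 = 12596 - 3*I*√5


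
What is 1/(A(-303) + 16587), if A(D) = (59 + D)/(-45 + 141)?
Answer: 24/398027 ≈ 6.0297e-5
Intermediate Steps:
A(D) = 59/96 + D/96 (A(D) = (59 + D)/96 = (59 + D)*(1/96) = 59/96 + D/96)
1/(A(-303) + 16587) = 1/((59/96 + (1/96)*(-303)) + 16587) = 1/((59/96 - 101/32) + 16587) = 1/(-61/24 + 16587) = 1/(398027/24) = 24/398027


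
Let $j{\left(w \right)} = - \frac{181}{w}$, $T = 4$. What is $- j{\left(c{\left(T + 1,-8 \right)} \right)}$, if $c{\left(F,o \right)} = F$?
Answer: $\frac{181}{5} \approx 36.2$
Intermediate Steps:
$- j{\left(c{\left(T + 1,-8 \right)} \right)} = - \frac{-181}{4 + 1} = - \frac{-181}{5} = \left(-1\right) \left(- \frac{181}{5}\right) = \frac{181}{5}$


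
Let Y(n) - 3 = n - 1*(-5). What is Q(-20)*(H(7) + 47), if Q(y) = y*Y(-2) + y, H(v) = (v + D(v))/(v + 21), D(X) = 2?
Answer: -6625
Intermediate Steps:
Y(n) = 8 + n (Y(n) = 3 + (n - 1*(-5)) = 3 + (n + 5) = 3 + (5 + n) = 8 + n)
H(v) = (2 + v)/(21 + v) (H(v) = (v + 2)/(v + 21) = (2 + v)/(21 + v))
Q(y) = 7*y (Q(y) = y*(8 - 2) + y = y*6 + y = 6*y + y = 7*y)
Q(-20)*(H(7) + 47) = (7*(-20))*((2 + 7)/(21 + 7) + 47) = -140*(9/28 + 47) = -140*1325/28 = -6625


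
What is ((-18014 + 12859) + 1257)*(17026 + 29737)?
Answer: -182282174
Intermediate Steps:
((-18014 + 12859) + 1257)*(17026 + 29737) = (-5155 + 1257)*46763 = -3898*46763 = -182282174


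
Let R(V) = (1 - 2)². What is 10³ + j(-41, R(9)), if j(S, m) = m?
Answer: 1001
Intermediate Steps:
R(V) = 1 (R(V) = (-1)² = 1)
10³ + j(-41, R(9)) = 10³ + 1 = 1000 + 1 = 1001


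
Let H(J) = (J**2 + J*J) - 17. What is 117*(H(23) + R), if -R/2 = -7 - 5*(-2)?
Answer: 121095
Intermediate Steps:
H(J) = -17 + 2*J**2 (H(J) = (J**2 + J**2) - 17 = 2*J**2 - 17 = -17 + 2*J**2)
R = -6 (R = -2*(-7 - 5*(-2)) = -2*(-7 + 10) = -2*3 = -6)
117*(H(23) + R) = 117*((-17 + 2*23**2) - 6) = 117*((-17 + 2*529) - 6) = 117*((-17 + 1058) - 6) = 117*(1041 - 6) = 117*1035 = 121095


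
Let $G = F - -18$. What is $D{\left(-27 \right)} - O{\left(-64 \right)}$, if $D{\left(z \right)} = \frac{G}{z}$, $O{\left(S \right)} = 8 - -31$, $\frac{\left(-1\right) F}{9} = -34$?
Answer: $-51$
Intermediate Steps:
$F = 306$ ($F = \left(-9\right) \left(-34\right) = 306$)
$G = 324$ ($G = 306 - -18 = 306 + 18 = 324$)
$O{\left(S \right)} = 39$ ($O{\left(S \right)} = 8 + 31 = 39$)
$D{\left(z \right)} = \frac{324}{z}$
$D{\left(-27 \right)} - O{\left(-64 \right)} = \frac{324}{-27} - 39 = 324 \left(- \frac{1}{27}\right) - 39 = -12 - 39 = -51$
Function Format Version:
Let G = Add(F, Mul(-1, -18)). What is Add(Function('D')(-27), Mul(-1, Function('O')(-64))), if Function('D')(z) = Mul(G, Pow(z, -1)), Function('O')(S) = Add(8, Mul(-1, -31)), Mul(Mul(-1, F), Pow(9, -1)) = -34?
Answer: -51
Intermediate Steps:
F = 306 (F = Mul(-9, -34) = 306)
G = 324 (G = Add(306, Mul(-1, -18)) = Add(306, 18) = 324)
Function('O')(S) = 39 (Function('O')(S) = Add(8, 31) = 39)
Function('D')(z) = Mul(324, Pow(z, -1))
Add(Function('D')(-27), Mul(-1, Function('O')(-64))) = Add(Mul(324, Pow(-27, -1)), Mul(-1, 39)) = Add(Mul(324, Rational(-1, 27)), -39) = Add(-12, -39) = -51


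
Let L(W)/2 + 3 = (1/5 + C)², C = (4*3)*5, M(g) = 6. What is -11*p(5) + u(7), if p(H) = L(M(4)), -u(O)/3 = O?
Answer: -1992097/25 ≈ -79684.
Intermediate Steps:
u(O) = -3*O
C = 60 (C = 12*5 = 60)
L(W) = 181052/25 (L(W) = -6 + 2*(1/5 + 60)² = -6 + 2*(⅕ + 60)² = -6 + 2*(301/5)² = -6 + 2*(90601/25) = -6 + 181202/25 = 181052/25)
p(H) = 181052/25
-11*p(5) + u(7) = -11*181052/25 - 3*7 = -1991572/25 - 21 = -1992097/25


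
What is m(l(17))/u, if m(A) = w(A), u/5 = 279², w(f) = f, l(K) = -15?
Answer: -1/25947 ≈ -3.8540e-5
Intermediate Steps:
u = 389205 (u = 5*279² = 5*77841 = 389205)
m(A) = A
m(l(17))/u = -15/389205 = -15*1/389205 = -1/25947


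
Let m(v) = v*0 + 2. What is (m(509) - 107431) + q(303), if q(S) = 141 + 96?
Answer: -107192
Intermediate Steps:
q(S) = 237
m(v) = 2 (m(v) = 0 + 2 = 2)
(m(509) - 107431) + q(303) = (2 - 107431) + 237 = -107429 + 237 = -107192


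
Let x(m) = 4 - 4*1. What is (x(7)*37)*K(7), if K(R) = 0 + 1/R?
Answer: 0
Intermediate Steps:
K(R) = 1/R
x(m) = 0 (x(m) = 4 - 4 = 0)
(x(7)*37)*K(7) = (0*37)/7 = 0*(⅐) = 0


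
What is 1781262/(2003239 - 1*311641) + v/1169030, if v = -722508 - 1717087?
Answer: -68148843565/65917626998 ≈ -1.0338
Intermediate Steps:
v = -2439595
1781262/(2003239 - 1*311641) + v/1169030 = 1781262/(2003239 - 1*311641) - 2439595/1169030 = 1781262/(2003239 - 311641) - 2439595*1/1169030 = 1781262/1691598 - 487919/233806 = 1781262*(1/1691598) - 487919/233806 = 296877/281933 - 487919/233806 = -68148843565/65917626998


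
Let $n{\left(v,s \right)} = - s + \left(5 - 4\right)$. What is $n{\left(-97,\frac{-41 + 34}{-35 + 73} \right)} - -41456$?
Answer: $\frac{1575373}{38} \approx 41457.0$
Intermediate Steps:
$n{\left(v,s \right)} = 1 - s$ ($n{\left(v,s \right)} = - s + 1 = 1 - s$)
$n{\left(-97,\frac{-41 + 34}{-35 + 73} \right)} - -41456 = \left(1 - \frac{-41 + 34}{-35 + 73}\right) - -41456 = \left(1 - - \frac{7}{38}\right) + 41456 = \left(1 + \frac{7}{38}\right) + 41456 = \frac{45}{38} + 41456 = \frac{1575373}{38}$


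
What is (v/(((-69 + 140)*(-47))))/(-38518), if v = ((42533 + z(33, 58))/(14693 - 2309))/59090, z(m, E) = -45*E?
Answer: 39923/94057811341176960 ≈ 4.2445e-13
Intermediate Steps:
v = 39923/731770560 (v = ((42533 - 45*58)/(14693 - 2309))/59090 = ((42533 - 2610)/12384)*(1/59090) = (39923*(1/12384))*(1/59090) = (39923/12384)*(1/59090) = 39923/731770560 ≈ 5.4557e-5)
(v/(((-69 + 140)*(-47))))/(-38518) = (39923/(731770560*(((-69 + 140)*(-47)))))/(-38518) = (39923/(731770560*((71*(-47)))))*(-1/38518) = ((39923/731770560)/(-3337))*(-1/38518) = ((39923/731770560)*(-1/3337))*(-1/38518) = -39923/2441918358720*(-1/38518) = 39923/94057811341176960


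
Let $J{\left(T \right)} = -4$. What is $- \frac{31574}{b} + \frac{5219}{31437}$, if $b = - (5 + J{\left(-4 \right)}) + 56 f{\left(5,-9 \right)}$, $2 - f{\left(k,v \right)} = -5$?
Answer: $- \frac{990551209}{12291867} \approx -80.586$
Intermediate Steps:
$f{\left(k,v \right)} = 7$ ($f{\left(k,v \right)} = 2 - -5 = 2 + 5 = 7$)
$b = 391$ ($b = - (5 - 4) + 56 \cdot 7 = \left(-1\right) 1 + 392 = -1 + 392 = 391$)
$- \frac{31574}{b} + \frac{5219}{31437} = - \frac{31574}{391} + \frac{5219}{31437} = - \frac{990551209}{12291867}$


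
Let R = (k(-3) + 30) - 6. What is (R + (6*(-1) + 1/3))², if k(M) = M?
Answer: 2116/9 ≈ 235.11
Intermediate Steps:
R = 21 (R = (-3 + 30) - 6 = 27 - 6 = 21)
(R + (6*(-1) + 1/3))² = (21 + (6*(-1) + 1/3))² = (21 + (-6 + ⅓))² = (21 - 17/3)² = (46/3)² = 2116/9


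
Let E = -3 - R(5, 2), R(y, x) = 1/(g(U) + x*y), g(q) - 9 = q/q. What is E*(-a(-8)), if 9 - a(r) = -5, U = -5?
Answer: 427/10 ≈ 42.700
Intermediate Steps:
a(r) = 14 (a(r) = 9 - 1*(-5) = 9 + 5 = 14)
g(q) = 10 (g(q) = 9 + q/q = 9 + 1 = 10)
R(y, x) = 1/(10 + x*y)
E = -61/20 (E = -3 - 1/(10 + 2*5) = -3 - 1/(10 + 10) = -3 - 1/20 = -61/20 ≈ -3.0500)
E*(-a(-8)) = -(-61)*14/20 = -61/20*(-14) = 427/10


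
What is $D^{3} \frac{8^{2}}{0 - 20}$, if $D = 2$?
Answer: $- \frac{128}{5} \approx -25.6$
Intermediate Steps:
$D^{3} \frac{8^{2}}{0 - 20} = 2^{3} \frac{8^{2}}{0 - 20} = 8 \frac{64}{0 - 20} = 8 \frac{64}{-20} = 8 \cdot 64 \left(- \frac{1}{20}\right) = 8 \left(- \frac{16}{5}\right) = - \frac{128}{5}$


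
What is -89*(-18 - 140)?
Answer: 14062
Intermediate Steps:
-89*(-18 - 140) = -89*(-158) = 14062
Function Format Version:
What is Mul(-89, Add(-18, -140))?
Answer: 14062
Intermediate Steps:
Mul(-89, Add(-18, -140)) = Mul(-89, -158) = 14062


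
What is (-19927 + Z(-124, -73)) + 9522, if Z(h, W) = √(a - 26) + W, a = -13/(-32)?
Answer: -10478 + 3*I*√182/8 ≈ -10478.0 + 5.059*I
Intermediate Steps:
a = 13/32 (a = -13*(-1/32) = 13/32 ≈ 0.40625)
Z(h, W) = W + 3*I*√182/8 (Z(h, W) = √(13/32 - 26) + W = √(-819/32) + W = 3*I*√182/8 + W = W + 3*I*√182/8)
(-19927 + Z(-124, -73)) + 9522 = (-19927 + (-73 + 3*I*√182/8)) + 9522 = (-20000 + 3*I*√182/8) + 9522 = -10478 + 3*I*√182/8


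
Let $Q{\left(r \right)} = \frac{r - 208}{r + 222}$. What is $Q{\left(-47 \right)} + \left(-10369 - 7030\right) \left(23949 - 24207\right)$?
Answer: $\frac{157112919}{35} \approx 4.4889 \cdot 10^{6}$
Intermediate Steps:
$Q{\left(r \right)} = \frac{-208 + r}{222 + r}$
$Q{\left(-47 \right)} + \left(-10369 - 7030\right) \left(23949 - 24207\right) = \frac{-208 - 47}{222 - 47} + \left(-10369 - 7030\right) \left(23949 - 24207\right) = \frac{1}{175} \left(-255\right) - -4488942 = \frac{1}{175} \left(-255\right) + 4488942 = - \frac{51}{35} + 4488942 = \frac{157112919}{35}$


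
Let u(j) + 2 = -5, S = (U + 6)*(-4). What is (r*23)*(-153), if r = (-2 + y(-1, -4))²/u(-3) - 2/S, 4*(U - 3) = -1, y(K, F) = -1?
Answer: 151317/35 ≈ 4323.3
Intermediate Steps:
U = 11/4 (U = 3 + (¼)*(-1) = 3 - ¼ = 11/4 ≈ 2.7500)
S = -35 (S = (11/4 + 6)*(-4) = (35/4)*(-4) = -35)
u(j) = -7 (u(j) = -2 - 5 = -7)
r = -43/35 (r = (-2 - 1)²/(-7) - 2/(-35) = (-3)²*(-⅐) - 2*(-1/35) = 9*(-⅐) + 2/35 = -9/7 + 2/35 = -43/35 ≈ -1.2286)
(r*23)*(-153) = -43/35*23*(-153) = -989/35*(-153) = 151317/35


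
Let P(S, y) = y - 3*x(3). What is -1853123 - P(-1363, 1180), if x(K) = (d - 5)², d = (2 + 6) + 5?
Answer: -1854111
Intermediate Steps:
d = 13 (d = 8 + 5 = 13)
x(K) = 64 (x(K) = (13 - 5)² = 8² = 64)
P(S, y) = -192 + y (P(S, y) = y - 3*64 = y - 192 = -192 + y)
-1853123 - P(-1363, 1180) = -1853123 - (-192 + 1180) = -1853123 - 1*988 = -1853123 - 988 = -1854111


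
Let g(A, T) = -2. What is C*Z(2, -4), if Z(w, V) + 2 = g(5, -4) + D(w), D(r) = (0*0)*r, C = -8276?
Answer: 33104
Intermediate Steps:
D(r) = 0 (D(r) = 0*r = 0)
Z(w, V) = -4 (Z(w, V) = -2 + (-2 + 0) = -2 - 2 = -4)
C*Z(2, -4) = -8276*(-4) = 33104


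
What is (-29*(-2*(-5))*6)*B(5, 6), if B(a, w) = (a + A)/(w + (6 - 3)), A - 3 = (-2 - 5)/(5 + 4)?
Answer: -37700/27 ≈ -1396.3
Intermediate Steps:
A = 20/9 (A = 3 + (-2 - 5)/(5 + 4) = 3 - 7/9 = 20/9 ≈ 2.2222)
B(a, w) = (20/9 + a)/(3 + w) (B(a, w) = (a + 20/9)/(w + (6 - 3)) = (20/9 + a)/(w + 3) = (20/9 + a)/(3 + w))
(-29*(-2*(-5))*6)*B(5, 6) = (-29*(-2*(-5))*6)*((20/9 + 5)/(3 + 6)) = (-290*6)*((65/9)/9) = (-29*60)*((⅑)*(65/9)) = -1740*65/81 = -37700/27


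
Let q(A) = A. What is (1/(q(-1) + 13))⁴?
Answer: 1/20736 ≈ 4.8225e-5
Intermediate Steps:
(1/(q(-1) + 13))⁴ = (1/(-1 + 13))⁴ = (1/12)⁴ = 1/20736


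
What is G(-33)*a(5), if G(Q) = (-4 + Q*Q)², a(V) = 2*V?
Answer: 11772250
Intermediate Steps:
G(Q) = (-4 + Q²)²
G(-33)*a(5) = (-4 + (-33)²)²*(2*5) = (-4 + 1089)²*10 = 1085²*10 = 1177225*10 = 11772250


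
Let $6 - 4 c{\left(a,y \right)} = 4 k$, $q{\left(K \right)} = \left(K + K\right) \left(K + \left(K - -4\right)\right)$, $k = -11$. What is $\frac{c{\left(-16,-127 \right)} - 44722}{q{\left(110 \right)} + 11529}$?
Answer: $- \frac{89419}{121618} \approx -0.73524$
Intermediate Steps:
$q{\left(K \right)} = 2 K \left(4 + 2 K\right)$ ($q{\left(K \right)} = 2 K \left(K + \left(K + 4\right)\right) = 2 K \left(K + \left(4 + K\right)\right) = 2 K \left(4 + 2 K\right)$)
$c{\left(a,y \right)} = \frac{25}{2}$ ($c{\left(a,y \right)} = \frac{3}{2} - \frac{4 \left(-11\right)}{4} = \frac{3}{2} - -11 = \frac{3}{2} + 11 = \frac{25}{2}$)
$\frac{c{\left(-16,-127 \right)} - 44722}{q{\left(110 \right)} + 11529} = \frac{\frac{25}{2} - 44722}{4 \cdot 110 \left(2 + 110\right) + 11529} = - \frac{89419}{2 \left(4 \cdot 110 \cdot 112 + 11529\right)} = - \frac{89419}{2 \left(49280 + 11529\right)} = - \frac{89419}{2 \cdot 60809} = \left(- \frac{89419}{2}\right) \frac{1}{60809} = - \frac{89419}{121618}$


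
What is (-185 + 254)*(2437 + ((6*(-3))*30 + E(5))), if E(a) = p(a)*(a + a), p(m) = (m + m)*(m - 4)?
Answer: 137793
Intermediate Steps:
p(m) = 2*m*(-4 + m) (p(m) = (2*m)*(-4 + m) = 2*m*(-4 + m))
E(a) = 4*a²*(-4 + a) (E(a) = (2*a*(-4 + a))*(a + a) = (2*a*(-4 + a))*(2*a) = 4*a²*(-4 + a))
(-185 + 254)*(2437 + ((6*(-3))*30 + E(5))) = (-185 + 254)*(2437 + ((6*(-3))*30 + 4*5²*(-4 + 5))) = 69*(2437 + (-18*30 + 4*25*1)) = 69*(2437 + (-540 + 100)) = 69*(2437 - 440) = 69*1997 = 137793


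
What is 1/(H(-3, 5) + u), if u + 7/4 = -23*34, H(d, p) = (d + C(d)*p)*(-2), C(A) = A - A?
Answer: -4/3111 ≈ -0.0012858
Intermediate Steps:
C(A) = 0
H(d, p) = -2*d (H(d, p) = (d + 0*p)*(-2) = (d + 0)*(-2) = d*(-2) = -2*d)
u = -3135/4 (u = -7/4 - 23*34 = -7/4 - 782 = -3135/4 ≈ -783.75)
1/(H(-3, 5) + u) = 1/(-2*(-3) - 3135/4) = 1/(6 - 3135/4) = 1/(-3111/4) = -4/3111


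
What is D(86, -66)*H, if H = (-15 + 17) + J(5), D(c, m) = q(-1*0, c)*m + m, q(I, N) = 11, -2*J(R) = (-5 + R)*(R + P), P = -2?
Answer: -1584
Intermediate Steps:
J(R) = -(-5 + R)*(-2 + R)/2 (J(R) = -(-5 + R)*(R - 2)/2 = -(-5 + R)*(-2 + R)/2)
D(c, m) = 12*m (D(c, m) = 11*m + m = 12*m)
H = 2 (H = (-15 + 17) + (-5 - 1/2*5**2 + (7/2)*5) = 2 + (-5 - 1/2*25 + 35/2) = 2 + (-5 - 25/2 + 35/2) = 2 + 0 = 2)
D(86, -66)*H = (12*(-66))*2 = -792*2 = -1584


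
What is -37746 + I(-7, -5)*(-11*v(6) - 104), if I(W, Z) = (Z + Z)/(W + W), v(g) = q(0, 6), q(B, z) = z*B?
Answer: -264742/7 ≈ -37820.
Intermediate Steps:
q(B, z) = B*z
v(g) = 0 (v(g) = 0*6 = 0)
I(W, Z) = Z/W (I(W, Z) = (2*Z)/((2*W)) = (2*Z)*(1/(2*W)) = Z/W)
-37746 + I(-7, -5)*(-11*v(6) - 104) = -37746 + (-5/(-7))*(-11*0 - 104) = -37746 + (-5*(-⅐))*(0 - 104) = -37746 + (5/7)*(-104) = -37746 - 520/7 = -264742/7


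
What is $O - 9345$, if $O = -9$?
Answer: $-9354$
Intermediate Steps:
$O - 9345 = -9 - 9345 = -9354$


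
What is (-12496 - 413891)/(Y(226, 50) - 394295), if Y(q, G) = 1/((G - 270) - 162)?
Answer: 4176406/3862069 ≈ 1.0814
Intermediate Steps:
Y(q, G) = 1/(-432 + G) (Y(q, G) = 1/((-270 + G) - 162) = 1/(-432 + G))
(-12496 - 413891)/(Y(226, 50) - 394295) = (-12496 - 413891)/(1/(-432 + 50) - 394295) = -426387/(1/(-382) - 394295) = -426387/(-1/382 - 394295) = -426387/(-150620691/382) = -426387*(-382/150620691) = 4176406/3862069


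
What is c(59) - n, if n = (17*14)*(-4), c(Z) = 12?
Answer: 964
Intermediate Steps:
n = -952 (n = 238*(-4) = -952)
c(59) - n = 12 - 1*(-952) = 12 + 952 = 964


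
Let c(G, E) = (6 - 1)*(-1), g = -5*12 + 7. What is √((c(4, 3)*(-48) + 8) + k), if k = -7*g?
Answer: √619 ≈ 24.880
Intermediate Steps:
g = -53 (g = -60 + 7 = -53)
k = 371 (k = -7*(-53) = 371)
c(G, E) = -5 (c(G, E) = 5*(-1) = -5)
√((c(4, 3)*(-48) + 8) + k) = √((-5*(-48) + 8) + 371) = √((240 + 8) + 371) = √(248 + 371) = √619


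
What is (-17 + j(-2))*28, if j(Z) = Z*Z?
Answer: -364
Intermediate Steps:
j(Z) = Z²
(-17 + j(-2))*28 = (-17 + (-2)²)*28 = (-17 + 4)*28 = -13*28 = -364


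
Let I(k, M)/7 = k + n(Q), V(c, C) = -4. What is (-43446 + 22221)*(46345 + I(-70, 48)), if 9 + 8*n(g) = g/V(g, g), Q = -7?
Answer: -31140407325/32 ≈ -9.7314e+8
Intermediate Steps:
n(g) = -9/8 - g/32 (n(g) = -9/8 + (g/(-4))/8 = -9/8 + (g*(-¼))/8 = -9/8 + (-g/4)/8 = -9/8 - g/32)
I(k, M) = -203/32 + 7*k (I(k, M) = 7*(k + (-9/8 - 1/32*(-7))) = 7*(k + (-9/8 + 7/32)) = 7*(k - 29/32) = 7*(-29/32 + k) = -203/32 + 7*k)
(-43446 + 22221)*(46345 + I(-70, 48)) = (-43446 + 22221)*(46345 + (-203/32 + 7*(-70))) = -21225*(46345 + (-203/32 - 490)) = -21225*(46345 - 15883/32) = -21225*1467157/32 = -31140407325/32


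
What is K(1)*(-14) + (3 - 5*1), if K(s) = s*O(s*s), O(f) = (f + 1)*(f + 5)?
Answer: -170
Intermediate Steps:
O(f) = (1 + f)*(5 + f)
K(s) = s*(5 + s⁴ + 6*s²) (K(s) = s*(5 + (s*s)² + 6*(s*s)) = s*(5 + (s²)² + 6*s²) = s*(5 + s⁴ + 6*s²))
K(1)*(-14) + (3 - 5*1) = (1*(5 + 1⁴ + 6*1²))*(-14) + (3 - 5*1) = (1*(5 + 1 + 6*1))*(-14) + (3 - 5) = (1*(5 + 1 + 6))*(-14) - 2 = (1*12)*(-14) - 2 = 12*(-14) - 2 = -168 - 2 = -170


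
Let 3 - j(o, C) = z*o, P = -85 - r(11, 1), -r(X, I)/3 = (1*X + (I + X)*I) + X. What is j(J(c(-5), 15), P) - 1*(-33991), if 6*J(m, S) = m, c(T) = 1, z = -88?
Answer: 102026/3 ≈ 34009.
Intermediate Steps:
r(X, I) = -6*X - 3*I*(I + X) (r(X, I) = -3*((1*X + (I + X)*I) + X) = -3*((X + I*(I + X)) + X) = -3*(2*X + I*(I + X)) = -6*X - 3*I*(I + X))
P = 17 (P = -85 - (-6*11 - 3*1² - 3*1*11) = -85 - (-66 - 3*1 - 33) = -85 - (-66 - 3 - 33) = -85 - 1*(-102) = -85 + 102 = 17)
J(m, S) = m/6
j(o, C) = 3 + 88*o (j(o, C) = 3 - (-88)*o = 3 + 88*o)
j(J(c(-5), 15), P) - 1*(-33991) = (3 + 88*((⅙)*1)) - 1*(-33991) = (3 + 88*(⅙)) + 33991 = (3 + 44/3) + 33991 = 53/3 + 33991 = 102026/3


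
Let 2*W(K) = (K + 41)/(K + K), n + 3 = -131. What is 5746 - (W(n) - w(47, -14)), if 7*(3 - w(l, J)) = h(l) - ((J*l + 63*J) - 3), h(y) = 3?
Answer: 20740941/3752 ≈ 5528.0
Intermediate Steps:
n = -134 (n = -3 - 131 = -134)
W(K) = (41 + K)/(4*K) (W(K) = ((K + 41)/(K + K))/2 = ((41 + K)/((2*K)))/2 = ((41 + K)*(1/(2*K)))/2 = ((41 + K)/(2*K))/2 = (41 + K)/(4*K))
w(l, J) = 15/7 + 9*J + J*l/7 (w(l, J) = 3 - (3 - ((J*l + 63*J) - 3))/7 = 3 - (3 - ((63*J + J*l) - 3))/7 = 3 - (3 - (-3 + 63*J + J*l))/7 = 3 - (3 + (3 - 63*J - J*l))/7 = 3 - (6 - 63*J - J*l)/7 = 3 + (-6/7 + 9*J + J*l/7) = 15/7 + 9*J + J*l/7)
5746 - (W(n) - w(47, -14)) = 5746 - ((1/4)*(41 - 134)/(-134) - (15/7 + 9*(-14) + (1/7)*(-14)*47)) = 5746 - ((1/4)*(-1/134)*(-93) - (15/7 - 126 - 94)) = 5746 - (93/536 - 1*(-1525/7)) = 5746 - (93/536 + 1525/7) = 5746 - 1*818051/3752 = 5746 - 818051/3752 = 20740941/3752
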